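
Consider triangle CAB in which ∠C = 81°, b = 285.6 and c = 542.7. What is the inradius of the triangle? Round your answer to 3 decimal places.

107.275

Law of sines: sin B = b·sin C/c ≈ 0.51978.
Since c ≥ b, only the acute value applies: ∠B ≈ 31.32°.
Then ∠A = 180° − ∠C − ∠B ≈ 67.68°.
Law of sines gives a = c·sin A/sin C ≈ 508.31.
Area = ½·c·b·sin A ≈ 71693.
Semiperimeter s = (542.7+508.31+285.6)/2 = 668.3.
Inradius = area/s = 71693/668.3 ≈ 107.28.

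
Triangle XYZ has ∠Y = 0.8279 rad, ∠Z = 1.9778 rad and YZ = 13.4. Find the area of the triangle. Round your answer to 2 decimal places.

The third angle is ∠X = π − ∠Y − ∠Z = 0.3359 rad.
Law of sines: ZX = YZ·sin Y/sin X ≈ 29.942.
Law of sines: XY = YZ·sin Z/sin X ≈ 37.333.
Area = ½·YZ·ZX·sin Z ≈ 184.22.

184.22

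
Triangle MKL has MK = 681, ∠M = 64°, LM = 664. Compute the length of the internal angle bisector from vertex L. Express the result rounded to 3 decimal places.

By the law of cosines, KL² = LM² + MK² − 2·LM·MK·cos M = 5.0821e+05, so KL ≈ 712.89.
Law of cosines again: cos L = (KL² + LM² − MK²)/(2·KL·LM) ≈ 0.51266, so ∠L ≈ 59.16°.
The bisector from L has length 2·KL·LM·cos(∠L/2)/(KL+LM) ≈ 597.97.

t_L ≈ 597.966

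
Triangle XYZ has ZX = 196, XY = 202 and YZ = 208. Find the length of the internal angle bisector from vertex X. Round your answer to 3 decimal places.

t_X ≈ 169.642

By the law of cosines, cos X = (ZX² + XY² − YZ²) / (2·ZX·XY) ≈ 0.45408, so ∠X ≈ 62.99°.
The bisector from X has length 2·ZX·XY·cos(∠X/2)/(ZX+XY) ≈ 169.64.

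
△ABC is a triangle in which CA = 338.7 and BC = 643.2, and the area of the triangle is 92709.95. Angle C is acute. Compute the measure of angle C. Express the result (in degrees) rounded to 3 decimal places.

From area = ½·BC·CA·sin C, we get sin C = 2·area/(BC·CA) ≈ 0.85113.
Taking the acute solution, ∠C ≈ 58.33°.

58.335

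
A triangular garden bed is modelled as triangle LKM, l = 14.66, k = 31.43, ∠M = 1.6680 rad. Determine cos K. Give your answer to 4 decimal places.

0.4927

By the law of cosines, m² = l² + k² − 2·l·k·cos M = 1292.2, so m ≈ 35.947.
Law of cosines again: cos K = (m² + l² − k²)/(2·m·l) ≈ 0.49268, so ∠K ≈ 1.0556 rad.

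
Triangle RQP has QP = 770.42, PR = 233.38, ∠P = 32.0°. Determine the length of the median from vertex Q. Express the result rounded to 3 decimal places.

m_Q ≈ 674.303

By the law of cosines, RQ² = QP² + PR² − 2·QP·PR·cos P = 3.4305e+05, so RQ ≈ 585.71.
Median from Q: ½√(2·RQ² + 2·QP² − PR²) ≈ 674.3.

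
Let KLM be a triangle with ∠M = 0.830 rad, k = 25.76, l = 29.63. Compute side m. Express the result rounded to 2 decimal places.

By the law of cosines, m² = k² + l² − 2·k·l·cos M = 511.29, so m ≈ 22.612.

22.61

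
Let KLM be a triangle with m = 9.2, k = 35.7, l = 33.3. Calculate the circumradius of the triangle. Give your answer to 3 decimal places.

By the law of cosines, cos K = (l² + m² − k²) / (2·l·m) ≈ -0.13213, so ∠K ≈ 97.59°.
Circumradius = k/(2 sin K) ≈ 18.008.

18.008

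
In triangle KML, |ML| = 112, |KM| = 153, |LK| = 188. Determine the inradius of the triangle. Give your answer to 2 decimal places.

37.82

Semiperimeter s = (112 + 188 + 153)/2 = 226.5.
Heron's formula: area = √(226.5·114.5·38.5·73.5) ≈ 8566.6.
Inradius = area/s = 8566.6/226.5 ≈ 37.822.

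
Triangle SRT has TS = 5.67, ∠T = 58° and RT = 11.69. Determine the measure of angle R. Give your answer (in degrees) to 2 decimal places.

28.97

By the law of cosines, SR² = RT² + TS² − 2·RT·TS·cos T = 98.556, so SR ≈ 9.9276.
Law of cosines again: cos R = (SR² + RT² − TS²)/(2·SR·RT) ≈ 0.87487, so ∠R ≈ 28.97°.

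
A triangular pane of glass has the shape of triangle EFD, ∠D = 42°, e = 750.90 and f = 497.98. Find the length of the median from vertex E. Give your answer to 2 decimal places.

m_E ≈ 333.26

By the law of cosines, d² = e² + f² − 2·e·f·cos D = 2.5606e+05, so d ≈ 506.03.
Median from E: ½√(2·f² + 2·d² − e²) ≈ 333.26.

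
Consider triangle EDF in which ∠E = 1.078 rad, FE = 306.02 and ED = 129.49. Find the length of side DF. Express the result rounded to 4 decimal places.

270.0407

By the law of cosines, DF² = FE² + ED² − 2·FE·ED·cos E = 72922, so DF ≈ 270.04.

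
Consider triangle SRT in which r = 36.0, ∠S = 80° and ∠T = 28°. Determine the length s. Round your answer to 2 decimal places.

37.28

The third angle is ∠R = 180° − ∠T − ∠S = 72.00°.
Law of sines: s = r·sin S/sin R ≈ 37.278.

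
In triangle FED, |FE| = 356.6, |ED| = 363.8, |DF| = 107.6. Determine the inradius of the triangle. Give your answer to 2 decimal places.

Semiperimeter s = (363.8 + 107.6 + 356.6)/2 = 414.
Heron's formula: area = √(414·50.2·306.4·57.4) ≈ 19118.
Inradius = area/s = 19118/414 ≈ 46.18.

46.18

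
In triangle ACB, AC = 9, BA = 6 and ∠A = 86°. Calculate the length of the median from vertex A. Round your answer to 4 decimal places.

By the law of cosines, CB² = BA² + AC² − 2·BA·AC·cos A = 109.47, so CB ≈ 10.463.
Median from A: ½√(2·BA² + 2·AC² − CB²) ≈ 5.5797.

5.5797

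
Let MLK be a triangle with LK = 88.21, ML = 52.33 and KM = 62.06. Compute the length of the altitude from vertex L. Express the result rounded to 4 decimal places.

Semiperimeter s = (88.21 + 62.06 + 52.33)/2 = 101.3.
Heron's formula: area = √(101.3·13.09·39.24·48.97) ≈ 1596.3.
The altitude from L has length 2·area/KM ≈ 51.443.

51.4425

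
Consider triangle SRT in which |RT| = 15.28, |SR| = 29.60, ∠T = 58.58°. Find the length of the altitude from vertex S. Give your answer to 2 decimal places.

h_S ≈ 29.47

Law of sines: sin S = |RT|·sin T/|SR| ≈ 0.44052.
Since |SR| ≥ |RT|, only the acute value applies: ∠S ≈ 26.14°.
Then ∠R = 180° − ∠T − ∠S ≈ 95.28°.
Law of sines gives |TS| = |SR|·sin R/sin T ≈ 34.539.
Area = ½·|SR|·|RT|·sin R ≈ 225.18.
The altitude from S has length 2·area/|RT| ≈ 29.474.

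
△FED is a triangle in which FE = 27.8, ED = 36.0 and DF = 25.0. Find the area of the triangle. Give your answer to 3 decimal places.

Semiperimeter s = (36 + 25 + 27.8)/2 = 44.4.
Heron's formula: area = √(44.4·8.4·19.4·16.6) ≈ 346.57.

area ≈ 346.566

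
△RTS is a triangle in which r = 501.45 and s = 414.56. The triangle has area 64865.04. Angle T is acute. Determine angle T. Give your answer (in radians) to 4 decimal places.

From area = ½·s·r·sin T, we get sin T = 2·area/(s·r) ≈ 0.62406.
Taking the acute solution, ∠T ≈ 0.6739 rad.

0.6739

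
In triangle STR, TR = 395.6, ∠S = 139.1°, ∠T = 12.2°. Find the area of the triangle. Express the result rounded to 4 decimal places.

12128.4980

The third angle is ∠R = 180° − ∠S − ∠T = 28.70°.
Law of sines: RS = TR·sin T/sin S ≈ 127.68.
Law of sines: ST = TR·sin R/sin S ≈ 290.16.
Area = ½·TR·RS·sin R ≈ 12128.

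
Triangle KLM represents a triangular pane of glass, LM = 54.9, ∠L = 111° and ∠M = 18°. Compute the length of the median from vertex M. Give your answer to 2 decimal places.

The third angle is ∠K = 180° − ∠L − ∠M = 51.00°.
Law of sines: MK = LM·sin L/sin K ≈ 65.951.
Law of sines: KL = LM·sin M/sin K ≈ 21.83.
Median from M: ½√(2·LM² + 2·MK² − KL²) ≈ 59.688.

m_M ≈ 59.69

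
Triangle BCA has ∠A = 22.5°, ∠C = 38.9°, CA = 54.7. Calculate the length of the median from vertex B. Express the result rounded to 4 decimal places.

The third angle is ∠B = 180° − ∠C − ∠A = 118.60°.
Law of sines: AB = CA·sin C/sin B ≈ 39.123.
Law of sines: BC = CA·sin A/sin B ≈ 23.842.
Median from B: ½√(2·AB² + 2·BC² − CA²) ≈ 17.364.

17.3641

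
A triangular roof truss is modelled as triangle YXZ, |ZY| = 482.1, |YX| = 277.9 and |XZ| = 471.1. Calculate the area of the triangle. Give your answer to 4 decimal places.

Semiperimeter s = (471.1 + 482.1 + 277.9)/2 = 615.55.
Heron's formula: area = √(615.55·144.45·133.45·337.65) ≈ 63297.

63296.9971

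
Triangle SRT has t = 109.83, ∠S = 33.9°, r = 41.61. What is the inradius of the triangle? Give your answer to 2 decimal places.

11.07

By the law of cosines, s² = r² + t² − 2·r·t·cos S = 6207.7, so s ≈ 78.789.
Area = ½·r·t·sin S ≈ 1274.5.
Semiperimeter p = (78.789+41.61+109.83)/2 = 115.11.
Inradius = area/p = 1274.5/115.11 ≈ 11.071.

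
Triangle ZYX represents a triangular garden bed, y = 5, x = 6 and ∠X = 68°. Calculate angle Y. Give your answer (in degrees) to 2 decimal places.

Law of sines: sin Y = y·sin X/x ≈ 0.77265.
Since x ≥ y, only the acute value applies: ∠Y ≈ 50.59°.
Then ∠Z = 180° − ∠X − ∠Y ≈ 61.41°.

50.59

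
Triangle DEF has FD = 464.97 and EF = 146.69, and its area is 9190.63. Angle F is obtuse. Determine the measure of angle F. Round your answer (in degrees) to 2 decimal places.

164.37

From area = ½·EF·FD·sin F, we get sin F = 2·area/(EF·FD) ≈ 0.26949.
Taking the obtuse solution, ∠F ≈ 164.37°.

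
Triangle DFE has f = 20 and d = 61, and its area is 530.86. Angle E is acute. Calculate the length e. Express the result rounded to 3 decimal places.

From area = ½·d·f·sin E, we get sin E = 2·area/(d·f) ≈ 0.87026.
Taking the acute solution, ∠E ≈ 60.49°.
Law of cosines then gives e ≈ 54.029.

54.029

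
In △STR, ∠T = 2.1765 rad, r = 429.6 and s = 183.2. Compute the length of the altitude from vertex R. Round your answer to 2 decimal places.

h_R ≈ 150.61

By the law of cosines, t² = r² + s² − 2·r·s·cos T = 3.0774e+05, so t ≈ 554.74.
Area = ½·r·s·sin T ≈ 32351.
The altitude from R has length 2·area/r ≈ 150.61.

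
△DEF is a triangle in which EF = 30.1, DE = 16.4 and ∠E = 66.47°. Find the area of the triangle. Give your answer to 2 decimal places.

area ≈ 226.30

Area = ½·DE·EF·sin E ≈ 226.3.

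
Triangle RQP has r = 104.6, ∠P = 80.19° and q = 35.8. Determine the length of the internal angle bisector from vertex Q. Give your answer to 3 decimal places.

t_Q ≈ 103.071

By the law of cosines, p² = r² + q² − 2·r·q·cos P = 10947, so p ≈ 104.63.
Law of cosines again: cos Q = (p² + r² − q²)/(2·p·r) ≈ 0.94145, so ∠Q ≈ 19.70°.
The bisector from Q has length 2·p·r·cos(∠Q/2)/(p+r) ≈ 103.07.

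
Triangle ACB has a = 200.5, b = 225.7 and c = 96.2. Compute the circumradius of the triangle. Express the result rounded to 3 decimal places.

R ≈ 112.934

By the law of cosines, cos A = (c² + b² − a²) / (2·c·b) ≈ 0.46045, so ∠A ≈ 62.58°.
Circumradius = a/(2 sin A) ≈ 112.93.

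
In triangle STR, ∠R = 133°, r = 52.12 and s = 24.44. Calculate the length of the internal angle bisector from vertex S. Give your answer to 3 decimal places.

39.267

Law of sines: sin S = s·sin R/r ≈ 0.34294.
Since r ≥ s, only the acute value applies: ∠S ≈ 20.06°.
Then ∠T = 180° − ∠R − ∠S ≈ 26.94°.
Law of sines gives t = r·sin T/sin R ≈ 32.291.
The bisector from S has length 2·t·r·cos(∠S/2)/(t+r) ≈ 39.267.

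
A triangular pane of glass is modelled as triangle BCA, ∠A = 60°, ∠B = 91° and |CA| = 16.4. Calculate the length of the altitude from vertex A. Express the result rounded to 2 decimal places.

h_A ≈ 7.95

The third angle is ∠C = 180° − ∠A − ∠B = 29.00°.
Law of sines: |AB| = |CA|·sin C/sin B ≈ 7.9521.
Law of sines: |BC| = |CA|·sin A/sin B ≈ 14.205.
Area = ½·|CA|·|AB|·sin A ≈ 56.471.
The altitude from A has length 2·area/|BC| ≈ 7.9509.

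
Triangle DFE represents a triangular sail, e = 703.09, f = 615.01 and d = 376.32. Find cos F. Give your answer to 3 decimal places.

By the law of cosines, cos F = (e² + d² − f²) / (2·e·d) ≈ 0.48701, so ∠F ≈ 60.86°.

cos F ≈ 0.487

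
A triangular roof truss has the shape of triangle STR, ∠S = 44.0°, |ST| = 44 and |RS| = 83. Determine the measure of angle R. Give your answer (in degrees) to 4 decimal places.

∠R ≈ 30.7628°

By the law of cosines, |TR|² = |RS|² + |ST|² − 2·|RS|·|ST|·cos S = 3570.9, so |TR| ≈ 59.757.
Law of cosines again: cos R = (|TR|² + |RS|² − |ST|²)/(2·|TR|·|RS|) ≈ 0.85929, so ∠R ≈ 30.76°.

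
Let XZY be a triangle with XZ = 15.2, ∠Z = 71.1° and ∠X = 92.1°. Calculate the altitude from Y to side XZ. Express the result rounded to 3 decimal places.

The third angle is ∠Y = 180° − ∠X − ∠Z = 16.80°.
Law of sines: ZY = XZ·sin X/sin Y ≈ 52.554.
Law of sines: YX = XZ·sin Z/sin Y ≈ 49.754.
Area = ½·XZ·ZY·sin Z ≈ 377.88.
The altitude from Y has length 2·area/XZ ≈ 49.721.

49.721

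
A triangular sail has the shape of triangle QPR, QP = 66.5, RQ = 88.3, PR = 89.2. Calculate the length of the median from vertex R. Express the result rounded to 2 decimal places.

Median from R: ½√(2·PR² + 2·RQ² − QP²) ≈ 82.287.

82.29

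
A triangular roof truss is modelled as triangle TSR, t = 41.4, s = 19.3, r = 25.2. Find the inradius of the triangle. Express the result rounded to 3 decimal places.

Semiperimeter p = (41.4 + 19.3 + 25.2)/2 = 42.95.
Heron's formula: area = √(42.95·1.55·23.65·17.75) ≈ 167.17.
Inradius = area/p = 167.17/42.95 ≈ 3.8922.

3.892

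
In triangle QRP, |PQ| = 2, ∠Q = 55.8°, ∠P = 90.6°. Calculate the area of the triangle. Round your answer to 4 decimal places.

The third angle is ∠R = 180° − ∠P − ∠Q = 33.60°.
Law of sines: |RP| = |PQ|·sin Q/sin R ≈ 2.9891.
Law of sines: |QR| = |PQ|·sin P/sin R ≈ 3.6139.
Area = ½·|PQ|·|RP|·sin P ≈ 2.989.

2.9890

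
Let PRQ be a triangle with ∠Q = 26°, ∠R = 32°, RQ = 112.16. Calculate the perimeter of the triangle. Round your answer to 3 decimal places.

perimeter ≈ 240.223

The third angle is ∠P = 180° − ∠R − ∠Q = 122.00°.
Law of sines: QP = RQ·sin R/sin P ≈ 70.085.
Law of sines: PR = RQ·sin Q/sin P ≈ 57.977.
Semiperimeter s = (112.16+70.085+57.977)/2 = 120.11.
Perimeter = 112.16 + 70.085 + 57.977 = 240.22.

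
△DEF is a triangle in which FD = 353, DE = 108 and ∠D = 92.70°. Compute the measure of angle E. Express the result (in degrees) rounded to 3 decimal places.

By the law of cosines, EF² = FD² + DE² − 2·FD·DE·cos D = 1.3986e+05, so EF ≈ 373.98.
Law of cosines again: cos E = (DE² + EF² − FD²)/(2·DE·EF) ≈ 0.33324, so ∠E ≈ 70.53°.

∠E ≈ 70.534°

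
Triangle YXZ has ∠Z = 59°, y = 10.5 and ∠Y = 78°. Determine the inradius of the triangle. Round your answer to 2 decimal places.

2.44

The third angle is ∠X = 180° − ∠Z − ∠Y = 43.00°.
Law of sines: x = y·sin X/sin Y ≈ 7.321.
Law of sines: z = y·sin Z/sin Y ≈ 9.2013.
Area = ½·y·x·sin Z ≈ 32.945.
Semiperimeter s = (10.5+7.321+9.2013)/2 = 13.511.
Inradius = area/s = 32.945/13.511 ≈ 2.4384.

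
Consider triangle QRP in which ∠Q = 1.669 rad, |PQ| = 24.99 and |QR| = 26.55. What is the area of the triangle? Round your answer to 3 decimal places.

area ≈ 330.144

Area = ½·|PQ|·|QR|·sin Q ≈ 330.14.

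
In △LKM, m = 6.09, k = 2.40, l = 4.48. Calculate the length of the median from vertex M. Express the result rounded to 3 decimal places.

Median from M: ½√(2·l² + 2·k² − m²) ≈ 1.9087.

m_M ≈ 1.909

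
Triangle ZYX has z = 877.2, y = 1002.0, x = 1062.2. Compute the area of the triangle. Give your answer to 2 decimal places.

Semiperimeter s = (877.2 + 1002 + 1062.2)/2 = 1470.7.
Heron's formula: area = √(1470.7·593.5·468.7·408.5) ≈ 4.088e+05.

area ≈ 408804.73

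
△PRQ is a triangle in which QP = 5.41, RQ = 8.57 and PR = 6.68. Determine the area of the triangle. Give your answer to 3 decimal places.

Semiperimeter s = (8.57 + 5.41 + 6.68)/2 = 10.33.
Heron's formula: area = √(10.33·1.76·4.92·3.65) ≈ 18.069.

area ≈ 18.069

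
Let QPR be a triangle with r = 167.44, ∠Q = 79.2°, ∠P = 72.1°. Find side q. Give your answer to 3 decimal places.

342.495

The third angle is ∠R = 180° − ∠Q − ∠P = 28.70°.
Law of sines: q = r·sin Q/sin R ≈ 342.5.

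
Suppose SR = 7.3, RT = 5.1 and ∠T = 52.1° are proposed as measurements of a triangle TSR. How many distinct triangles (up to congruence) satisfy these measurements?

1

RT·sin T = 5.1·sin(52.1°) ≈ 4.024.
Since SR ≥ RT, exactly one triangle exists.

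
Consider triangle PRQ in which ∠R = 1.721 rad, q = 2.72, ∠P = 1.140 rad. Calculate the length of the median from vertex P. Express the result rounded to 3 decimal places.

The third angle is ∠Q = π − ∠P − ∠R = 0.281 rad.
Law of sines: p = q·sin P/sin Q ≈ 8.9247.
Law of sines: r = q·sin R/sin Q ≈ 9.7116.
Median from P: ½√(2·r² + 2·q² − p²) ≈ 5.5627.

5.563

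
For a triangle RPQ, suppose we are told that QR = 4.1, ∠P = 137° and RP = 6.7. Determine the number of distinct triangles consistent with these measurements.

0

RP·sin P = 6.7·sin(137°) ≈ 4.569.
Since ∠P is not acute, a triangle exists only if QR > RP; here QR ≤ RP, so there is no triangle.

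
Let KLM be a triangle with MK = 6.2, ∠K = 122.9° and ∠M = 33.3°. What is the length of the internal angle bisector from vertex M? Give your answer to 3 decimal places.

The third angle is ∠L = 180° − ∠M − ∠K = 23.80°.
Law of sines: LM = MK·sin K/sin L ≈ 12.9.
Law of sines: KL = MK·sin M/sin L ≈ 8.4351.
The bisector from M has length 2·LM·MK·cos(∠M/2)/(LM+MK) ≈ 8.0237.

t_M ≈ 8.024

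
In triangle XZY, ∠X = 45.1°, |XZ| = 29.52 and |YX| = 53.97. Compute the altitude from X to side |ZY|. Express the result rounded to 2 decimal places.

By the law of cosines, |ZY|² = |YX|² + |XZ|² − 2·|YX|·|XZ|·cos X = 1535, so |ZY| ≈ 39.179.
Area = ½·|YX|·|XZ|·sin X ≈ 564.26.
The altitude from X has length 2·area/|ZY| ≈ 28.804.

h_X ≈ 28.80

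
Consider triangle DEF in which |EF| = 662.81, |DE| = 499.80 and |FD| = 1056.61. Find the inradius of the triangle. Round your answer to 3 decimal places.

114.079

Semiperimeter s = (662.81 + 1056.6 + 499.8)/2 = 1109.6.
Heron's formula: area = √(1109.6·446.8·53·609.81) ≈ 1.2658e+05.
Inradius = area/s = 1.2658e+05/1109.6 ≈ 114.08.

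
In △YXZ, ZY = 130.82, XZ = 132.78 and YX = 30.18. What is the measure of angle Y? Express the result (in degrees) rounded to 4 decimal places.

By the law of cosines, cos Y = (ZY² + YX² − XZ²) / (2·ZY·YX) ≈ 0.04992, so ∠Y ≈ 87.14°.

87.1387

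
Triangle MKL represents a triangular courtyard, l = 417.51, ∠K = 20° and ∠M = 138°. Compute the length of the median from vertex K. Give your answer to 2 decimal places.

573.51

The third angle is ∠L = 180° − ∠M − ∠K = 22.00°.
Law of sines: m = l·sin M/sin L ≈ 745.77.
Law of sines: k = l·sin K/sin L ≈ 381.19.
Median from K: ½√(2·l² + 2·m² − k²) ≈ 573.51.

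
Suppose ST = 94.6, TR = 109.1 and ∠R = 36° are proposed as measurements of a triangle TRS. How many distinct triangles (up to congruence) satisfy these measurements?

TR·sin R = 109.1·sin(36°) ≈ 64.13.
Since TR sin R < ST < TR (64.13 < 94.6 < 109.1), two triangles exist.

2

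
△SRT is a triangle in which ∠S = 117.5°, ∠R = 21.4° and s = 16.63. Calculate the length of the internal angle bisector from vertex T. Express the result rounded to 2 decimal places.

t_T ≈ 9.08

The third angle is ∠T = 180° − ∠S − ∠R = 41.10°.
Law of sines: r = s·sin R/sin S ≈ 6.8408.
Law of sines: t = s·sin T/sin S ≈ 12.325.
The bisector from T has length 2·s·r·cos(∠T/2)/(s+r) ≈ 9.0771.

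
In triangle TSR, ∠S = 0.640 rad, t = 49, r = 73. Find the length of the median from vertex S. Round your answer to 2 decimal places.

By the law of cosines, s² = r² + t² − 2·r·t·cos S = 1991.8, so s ≈ 44.63.
Median from S: ½√(2·r² + 2·t² − s²) ≈ 58.026.

m_S ≈ 58.03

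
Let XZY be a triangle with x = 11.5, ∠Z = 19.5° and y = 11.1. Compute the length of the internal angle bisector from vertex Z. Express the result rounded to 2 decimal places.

By the law of cosines, z² = y² + x² − 2·y·x·cos Z = 14.804, so z ≈ 3.8475.
The bisector from Z has length 2·y·x·cos(∠Z/2)/(y+x) ≈ 11.133.

t_Z ≈ 11.13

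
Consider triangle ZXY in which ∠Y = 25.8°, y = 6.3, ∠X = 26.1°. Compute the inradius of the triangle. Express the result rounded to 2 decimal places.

The third angle is ∠Z = 180° − ∠X − ∠Y = 128.10°.
Law of sines: z = y·sin Z/sin Y ≈ 11.391.
Law of sines: x = y·sin X/sin Y ≈ 6.3681.
Area = ½·y·z·sin X ≈ 15.786.
Semiperimeter s = (11.391+6.3681+6.3)/2 = 12.03.
Inradius = area/s = 15.786/12.03 ≈ 1.3122.

1.31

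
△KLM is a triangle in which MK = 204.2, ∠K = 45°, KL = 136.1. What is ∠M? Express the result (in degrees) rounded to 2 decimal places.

By the law of cosines, LM² = MK² + KL² − 2·MK·KL·cos K = 20918, so LM ≈ 144.63.
Law of cosines again: cos M = (LM² + MK² − KL²)/(2·LM·MK) ≈ 0.74648, so ∠M ≈ 41.71°.

∠M ≈ 41.71°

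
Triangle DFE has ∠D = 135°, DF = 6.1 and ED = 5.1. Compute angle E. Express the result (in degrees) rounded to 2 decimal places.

By the law of cosines, FE² = ED² + DF² − 2·ED·DF·cos D = 107.22, so FE ≈ 10.355.
Law of cosines again: cos E = (FE² + ED² − DF²)/(2·FE·ED) ≈ 0.90911, so ∠E ≈ 24.62°.

24.62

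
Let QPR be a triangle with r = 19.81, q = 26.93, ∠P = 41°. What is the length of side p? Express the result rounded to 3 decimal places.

17.675

By the law of cosines, p² = r² + q² − 2·r·q·cos P = 312.41, so p ≈ 17.675.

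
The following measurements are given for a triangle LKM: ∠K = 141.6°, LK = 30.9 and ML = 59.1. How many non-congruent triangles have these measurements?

1

LK·sin K = 30.9·sin(141.6°) ≈ 19.19.
Since ∠K is not acute, a triangle exists only if ML > LK; here ML > LK, so there is exactly one triangle.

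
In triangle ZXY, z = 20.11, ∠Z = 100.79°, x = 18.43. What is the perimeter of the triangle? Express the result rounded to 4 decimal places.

perimeter ≈ 43.8448

Law of sines: sin X = x·sin Z/z ≈ 0.90026.
Since z ≥ x, only the acute value applies: ∠X ≈ 64.19°.
Then ∠Y = 180° − ∠Z − ∠X ≈ 15.02°.
Law of sines gives y = z·sin Y/sin Z ≈ 5.3048.
Semiperimeter s = (20.11+18.43+5.3048)/2 = 21.922.
Perimeter = 20.11 + 18.43 + 5.3048 = 43.845.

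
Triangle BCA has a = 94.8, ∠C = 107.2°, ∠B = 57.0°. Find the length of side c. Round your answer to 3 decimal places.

The third angle is ∠A = 180° − ∠B − ∠C = 15.80°.
Law of sines: c = a·sin C/sin A ≈ 332.6.

332.600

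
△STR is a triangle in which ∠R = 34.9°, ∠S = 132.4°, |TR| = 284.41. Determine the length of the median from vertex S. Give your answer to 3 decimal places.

87.413

The third angle is ∠T = 180° − ∠R − ∠S = 12.70°.
Law of sines: |RS| = |TR|·sin T/sin S ≈ 84.672.
Law of sines: |ST| = |TR|·sin R/sin S ≈ 220.36.
Median from S: ½√(2·|RS|² + 2·|ST|² − |TR|²) ≈ 87.413.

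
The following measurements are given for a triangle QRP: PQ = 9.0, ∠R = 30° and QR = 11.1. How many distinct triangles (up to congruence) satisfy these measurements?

QR·sin R = 11.1·sin(30°) ≈ 5.55.
Since QR sin R < PQ < QR (5.55 < 9.0 < 11.1), two triangles exist.

2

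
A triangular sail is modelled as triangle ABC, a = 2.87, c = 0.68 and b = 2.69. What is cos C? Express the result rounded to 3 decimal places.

By the law of cosines, cos C = (a² + b² − c²) / (2·a·b) ≈ 0.97215, so ∠C ≈ 0.237 rad.

cos C ≈ 0.972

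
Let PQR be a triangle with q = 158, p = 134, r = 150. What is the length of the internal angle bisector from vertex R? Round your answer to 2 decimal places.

t_R ≈ 124.84

By the law of cosines, cos R = (p² + q² − r²) / (2·p·q) ≈ 0.48224, so ∠R ≈ 61.17°.
The bisector from R has length 2·p·q·cos(∠R/2)/(p+q) ≈ 124.84.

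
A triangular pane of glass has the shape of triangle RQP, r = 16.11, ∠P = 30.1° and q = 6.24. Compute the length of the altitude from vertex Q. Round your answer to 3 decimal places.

By the law of cosines, p² = r² + q² − 2·r·q·cos P = 124.53, so p ≈ 11.159.
Area = ½·r·q·sin P ≈ 25.208.
The altitude from Q has length 2·area/q ≈ 8.0793.

h_Q ≈ 8.079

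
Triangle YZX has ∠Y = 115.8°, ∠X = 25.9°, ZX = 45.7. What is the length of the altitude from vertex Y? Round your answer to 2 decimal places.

The third angle is ∠Z = 180° − ∠X − ∠Y = 38.30°.
Law of sines: XY = ZX·sin Z/sin Y ≈ 31.46.
Law of sines: YZ = ZX·sin X/sin Y ≈ 22.172.
Area = ½·ZX·XY·sin X ≈ 314.
The altitude from Y has length 2·area/ZX ≈ 13.742.

h_Y ≈ 13.74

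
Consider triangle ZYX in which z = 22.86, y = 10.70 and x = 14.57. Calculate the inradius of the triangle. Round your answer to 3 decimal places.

r ≈ 2.521

Semiperimeter s = (22.86 + 10.7 + 14.57)/2 = 24.065.
Heron's formula: area = √(24.065·1.205·13.365·9.495) ≈ 60.662.
Inradius = area/s = 60.662/24.065 ≈ 2.5208.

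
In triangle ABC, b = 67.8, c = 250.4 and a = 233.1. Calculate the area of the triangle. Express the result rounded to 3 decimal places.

7845.750

Semiperimeter s = (233.1 + 67.8 + 250.4)/2 = 275.65.
Heron's formula: area = √(275.65·42.55·207.85·25.25) ≈ 7845.8.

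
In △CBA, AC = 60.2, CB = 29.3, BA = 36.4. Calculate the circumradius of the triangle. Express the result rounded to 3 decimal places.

R ≈ 40.815

By the law of cosines, cos C = (AC² + CB² − BA²) / (2·AC·CB) ≈ 0.89507, so ∠C ≈ 26.48°.
Circumradius = BA/(2 sin C) ≈ 40.815.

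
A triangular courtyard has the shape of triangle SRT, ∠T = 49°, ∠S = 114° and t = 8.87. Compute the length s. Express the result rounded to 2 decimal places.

10.74

The third angle is ∠R = 180° − ∠T − ∠S = 17.00°.
Law of sines: s = t·sin S/sin T ≈ 10.737.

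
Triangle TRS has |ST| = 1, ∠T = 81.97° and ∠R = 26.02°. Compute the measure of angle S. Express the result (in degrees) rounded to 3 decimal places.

The third angle is ∠S = 180° − ∠T − ∠R = 72.01°.

∠S ≈ 72.010°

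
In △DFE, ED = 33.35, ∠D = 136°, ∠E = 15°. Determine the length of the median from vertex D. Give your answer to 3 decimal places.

The third angle is ∠F = 180° − ∠E − ∠D = 29.00°.
Law of sines: FE = ED·sin D/sin F ≈ 47.785.
Law of sines: DF = ED·sin E/sin F ≈ 17.804.
Median from D: ½√(2·ED² + 2·DF² − FE²) ≈ 11.989.

m_D ≈ 11.989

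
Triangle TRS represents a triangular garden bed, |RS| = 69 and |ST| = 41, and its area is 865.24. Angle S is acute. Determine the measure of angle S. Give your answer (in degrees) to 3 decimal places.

37.712

From area = ½·|RS|·|ST|·sin S, we get sin S = 2·area/(|RS|·|ST|) ≈ 0.61169.
Taking the acute solution, ∠S ≈ 37.71°.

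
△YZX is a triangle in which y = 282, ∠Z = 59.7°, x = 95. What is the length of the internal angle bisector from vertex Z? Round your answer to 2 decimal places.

By the law of cosines, z² = x² + y² − 2·x·y·cos Z = 61516, so z ≈ 248.03.
The bisector from Z has length 2·x·y·cos(∠Z/2)/(x+y) ≈ 123.27.

123.27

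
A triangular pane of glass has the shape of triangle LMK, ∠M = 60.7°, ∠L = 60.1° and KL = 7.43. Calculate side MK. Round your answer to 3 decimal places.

The third angle is ∠K = 180° − ∠L − ∠M = 59.20°.
Law of sines: MK = KL·sin L/sin M ≈ 7.3859.

7.386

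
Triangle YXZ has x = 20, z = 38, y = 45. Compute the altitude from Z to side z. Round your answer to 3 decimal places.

h_Z ≈ 19.858

Semiperimeter s = (45 + 20 + 38)/2 = 51.5.
Heron's formula: area = √(51.5·6.5·31.5·13.5) ≈ 377.3.
The altitude from Z has length 2·area/z ≈ 19.858.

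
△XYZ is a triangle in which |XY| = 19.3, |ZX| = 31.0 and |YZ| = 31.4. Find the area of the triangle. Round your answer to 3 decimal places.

area ≈ 286.255

Semiperimeter s = (31.4 + 31 + 19.3)/2 = 40.85.
Heron's formula: area = √(40.85·9.45·9.85·21.55) ≈ 286.26.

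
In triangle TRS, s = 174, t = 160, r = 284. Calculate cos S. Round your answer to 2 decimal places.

0.84

By the law of cosines, cos S = (t² + r² − s²) / (2·t·r) ≈ 0.83605, so ∠S ≈ 33.27°.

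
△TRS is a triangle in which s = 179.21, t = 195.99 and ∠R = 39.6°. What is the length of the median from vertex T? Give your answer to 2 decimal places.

By the law of cosines, r² = s² + t² − 2·s·t·cos R = 16402, so r ≈ 128.07.
Median from T: ½√(2·r² + 2·s² − t²) ≈ 121.06.

m_T ≈ 121.06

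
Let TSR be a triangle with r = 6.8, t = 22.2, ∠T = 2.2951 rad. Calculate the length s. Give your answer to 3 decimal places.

17.102

Law of sines: sin R = r·sin T/t ≈ 0.22941.
Since t ≥ r, only the acute value applies: ∠R ≈ 0.2315 rad.
Then ∠S = π − ∠T − ∠R ≈ 0.6150 rad.
Law of sines gives s = t·sin S/sin T ≈ 17.102.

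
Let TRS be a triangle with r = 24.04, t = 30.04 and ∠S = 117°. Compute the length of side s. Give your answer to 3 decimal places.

46.217

By the law of cosines, s² = t² + r² − 2·t·r·cos S = 2136, so s ≈ 46.217.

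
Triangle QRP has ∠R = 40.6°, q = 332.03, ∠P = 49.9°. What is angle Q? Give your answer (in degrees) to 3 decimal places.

The third angle is ∠Q = 180° − ∠R − ∠P = 89.50°.

89.500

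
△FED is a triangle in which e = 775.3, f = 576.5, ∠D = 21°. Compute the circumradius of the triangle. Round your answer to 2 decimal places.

By the law of cosines, d² = f² + e² − 2·f·e·cos D = 98895, so d ≈ 314.48.
Area = ½·f·e·sin D ≈ 80088.
Circumradius = d/(2 sin D) ≈ 438.76.

R ≈ 438.76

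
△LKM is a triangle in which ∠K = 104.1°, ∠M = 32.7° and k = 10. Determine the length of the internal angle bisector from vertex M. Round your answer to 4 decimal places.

7.9407

The third angle is ∠L = 180° − ∠K − ∠M = 43.20°.
Law of sines: l = k·sin L/sin K ≈ 7.0581.
Law of sines: m = k·sin M/sin K ≈ 5.5702.
The bisector from M has length 2·l·k·cos(∠M/2)/(l+k) ≈ 7.9407.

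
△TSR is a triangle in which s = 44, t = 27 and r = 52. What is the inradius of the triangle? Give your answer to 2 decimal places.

9.66

Semiperimeter p = (27 + 44 + 52)/2 = 61.5.
Heron's formula: area = √(61.5·34.5·17.5·9.5) ≈ 593.92.
Inradius = area/p = 593.92/61.5 ≈ 9.6572.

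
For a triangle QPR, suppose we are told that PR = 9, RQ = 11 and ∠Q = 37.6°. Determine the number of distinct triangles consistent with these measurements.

RQ·sin Q = 11·sin(37.6°) ≈ 6.712.
Since RQ sin Q < PR < RQ (6.712 < 9 < 11), two triangles exist.

2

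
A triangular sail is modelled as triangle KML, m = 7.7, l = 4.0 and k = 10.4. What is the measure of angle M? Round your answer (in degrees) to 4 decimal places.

∠M ≈ 38.7680°

By the law of cosines, cos M = (l² + k² − m²) / (2·l·k) ≈ 0.77969, so ∠M ≈ 38.77°.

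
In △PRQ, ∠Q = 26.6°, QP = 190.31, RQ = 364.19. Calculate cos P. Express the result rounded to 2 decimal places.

By the law of cosines, PR² = RQ² + QP² − 2·RQ·QP·cos Q = 44906, so PR ≈ 211.91.
Law of cosines again: cos P = (QP² + PR² − RQ²)/(2·QP·PR) ≈ -0.63863, so ∠P ≈ 129.69°.

cos P ≈ -0.64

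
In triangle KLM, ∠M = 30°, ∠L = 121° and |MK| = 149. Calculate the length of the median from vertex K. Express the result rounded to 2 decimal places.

114.46

The third angle is ∠K = 180° − ∠L − ∠M = 29.00°.
Law of sines: |LM| = |MK|·sin K/sin L ≈ 84.274.
Law of sines: |KL| = |MK|·sin M/sin L ≈ 86.914.
Median from K: ½√(2·|MK|² + 2·|KL|² − |LM|²) ≈ 114.46.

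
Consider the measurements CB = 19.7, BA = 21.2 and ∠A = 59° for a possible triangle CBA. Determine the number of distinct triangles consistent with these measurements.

BA·sin A = 21.2·sin(59°) ≈ 18.17.
Since BA sin A < CB < BA (18.17 < 19.7 < 21.2), two triangles exist.

2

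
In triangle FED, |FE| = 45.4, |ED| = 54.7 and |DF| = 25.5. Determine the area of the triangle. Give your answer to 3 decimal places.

574.581

Semiperimeter s = (54.7 + 25.5 + 45.4)/2 = 62.8.
Heron's formula: area = √(62.8·8.1·37.3·17.4) ≈ 574.58.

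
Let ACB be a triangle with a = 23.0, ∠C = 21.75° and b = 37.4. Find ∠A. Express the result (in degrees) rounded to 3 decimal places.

27.988

By the law of cosines, c² = b² + a² − 2·b·a·cos C = 329.84, so c ≈ 18.161.
Law of cosines again: cos A = (c² + b² − a²)/(2·c·b) ≈ 0.88305, so ∠A ≈ 27.99°.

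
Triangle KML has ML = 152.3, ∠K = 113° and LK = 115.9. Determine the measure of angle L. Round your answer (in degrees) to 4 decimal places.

Law of sines: sin M = LK·sin K/ML ≈ 0.70050.
Since ML ≥ LK, only the acute value applies: ∠M ≈ 44.47°.
Then ∠L = 180° − ∠K − ∠M ≈ 22.53°.

22.5327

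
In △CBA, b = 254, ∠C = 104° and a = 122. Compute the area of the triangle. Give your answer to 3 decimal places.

area ≈ 15033.762

Area = ½·b·a·sin C ≈ 15034.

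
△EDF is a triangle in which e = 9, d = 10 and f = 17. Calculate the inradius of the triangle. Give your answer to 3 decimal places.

r ≈ 2.000

Semiperimeter s = (9 + 10 + 17)/2 = 18.
Heron's formula: area = √(18·9·8·1) ≈ 36.
Inradius = area/s = 36/18 ≈ 2.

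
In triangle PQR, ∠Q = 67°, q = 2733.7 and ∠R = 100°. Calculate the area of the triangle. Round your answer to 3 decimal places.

area ≈ 899259.675

The third angle is ∠P = 180° − ∠Q − ∠R = 13.00°.
Law of sines: p = q·sin P/sin Q ≈ 668.06.
Law of sines: r = q·sin R/sin Q ≈ 2924.7.
Area = ½·q·p·sin R ≈ 8.9926e+05.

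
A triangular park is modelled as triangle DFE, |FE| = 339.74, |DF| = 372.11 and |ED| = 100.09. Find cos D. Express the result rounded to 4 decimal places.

0.4438

By the law of cosines, cos D = (|ED|² + |DF|² − |FE|²) / (2·|ED|·|DF|) ≈ 0.44383, so ∠D ≈ 1.111 rad.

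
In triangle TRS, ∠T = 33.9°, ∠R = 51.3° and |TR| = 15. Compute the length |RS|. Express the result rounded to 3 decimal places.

8.396

The third angle is ∠S = 180° − ∠T − ∠R = 94.80°.
Law of sines: |RS| = |TR|·sin T/sin S ≈ 8.3956.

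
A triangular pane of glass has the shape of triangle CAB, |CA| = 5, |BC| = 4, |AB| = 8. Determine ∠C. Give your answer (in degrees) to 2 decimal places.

By the law of cosines, cos C = (|BC|² + |CA|² − |AB|²) / (2·|BC|·|CA|) ≈ -0.57500, so ∠C ≈ 125.10°.

∠C ≈ 125.10°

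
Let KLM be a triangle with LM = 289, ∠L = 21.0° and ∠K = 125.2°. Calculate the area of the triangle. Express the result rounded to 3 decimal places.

The third angle is ∠M = 180° − ∠K − ∠L = 33.80°.
Law of sines: MK = LM·sin L/sin K ≈ 126.74.
Law of sines: KL = LM·sin M/sin K ≈ 196.75.
Area = ½·LM·MK·sin M ≈ 10188.

area ≈ 10188.293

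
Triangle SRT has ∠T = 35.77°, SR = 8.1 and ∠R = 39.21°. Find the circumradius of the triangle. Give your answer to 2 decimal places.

The third angle is ∠S = 180° − ∠R − ∠T = 105.02°.
Law of sines: RT = SR·sin S/sin T ≈ 13.384.
Law of sines: TS = SR·sin R/sin T ≈ 8.76.
Circumradius = SR/(2 sin T) ≈ 6.9286.

6.93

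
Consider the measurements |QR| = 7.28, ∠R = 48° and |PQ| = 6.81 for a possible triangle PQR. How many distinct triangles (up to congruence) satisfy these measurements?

2

|QR|·sin R = 7.28·sin(48°) ≈ 5.41.
Since |QR| sin R < |PQ| < |QR| (5.41 < 6.81 < 7.28), two triangles exist.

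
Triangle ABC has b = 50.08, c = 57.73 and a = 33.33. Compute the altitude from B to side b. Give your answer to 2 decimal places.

33.21

Semiperimeter s = (33.33 + 50.08 + 57.73)/2 = 70.57.
Heron's formula: area = √(70.57·37.24·20.49·12.84) ≈ 831.51.
The altitude from B has length 2·area/b ≈ 33.207.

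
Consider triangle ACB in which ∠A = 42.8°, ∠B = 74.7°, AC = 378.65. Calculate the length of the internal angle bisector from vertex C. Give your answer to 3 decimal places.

t_C ≈ 267.571

The third angle is ∠C = 180° − ∠B − ∠A = 62.50°.
Law of sines: CB = AC·sin A/sin B ≈ 266.72.
Law of sines: BA = AC·sin C/sin B ≈ 348.21.
The bisector from C has length 2·AC·CB·cos(∠C/2)/(AC+CB) ≈ 267.57.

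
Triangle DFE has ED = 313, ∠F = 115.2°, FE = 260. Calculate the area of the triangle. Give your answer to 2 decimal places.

Law of sines: sin D = FE·sin F/ED ≈ 0.75161.
Since ED ≥ FE, only the acute value applies: ∠D ≈ 48.73°.
Then ∠E = 180° − ∠F − ∠D ≈ 16.07°.
Law of sines gives DF = ED·sin E/sin F ≈ 95.753.
Area = ½·ED·FE·sin E ≈ 11263.

11263.23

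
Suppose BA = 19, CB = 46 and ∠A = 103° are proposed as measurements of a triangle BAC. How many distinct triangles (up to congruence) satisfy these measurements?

1

BA·sin A = 19·sin(103°) ≈ 18.51.
Since ∠A is not acute, a triangle exists only if CB > BA; here CB > BA, so there is exactly one triangle.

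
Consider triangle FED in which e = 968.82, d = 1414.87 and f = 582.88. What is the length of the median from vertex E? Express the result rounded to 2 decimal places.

m_E ≈ 967.55

Median from E: ½√(2·d² + 2·f² − e²) ≈ 967.55.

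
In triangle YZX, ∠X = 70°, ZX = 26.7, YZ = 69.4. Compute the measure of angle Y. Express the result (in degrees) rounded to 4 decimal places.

21.1938

Law of sines: sin Y = ZX·sin X/YZ ≈ 0.36152.
Since YZ ≥ ZX, only the acute value applies: ∠Y ≈ 21.19°.
Then ∠Z = 180° − ∠X − ∠Y ≈ 88.81°.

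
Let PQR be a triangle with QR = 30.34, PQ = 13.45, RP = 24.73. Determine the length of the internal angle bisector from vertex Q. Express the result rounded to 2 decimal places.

By the law of cosines, cos Q = (PQ² + QR² − RP²) / (2·PQ·QR) ≈ 0.60019, so ∠Q ≈ 53.12°.
The bisector from Q has length 2·PQ·QR·cos(∠Q/2)/(PQ+QR) ≈ 16.671.

t_Q ≈ 16.67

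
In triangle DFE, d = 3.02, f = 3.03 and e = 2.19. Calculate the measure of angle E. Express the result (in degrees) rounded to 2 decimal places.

∠E ≈ 42.44°

By the law of cosines, cos E = (d² + f² − e²) / (2·d·f) ≈ 0.73794, so ∠E ≈ 42.44°.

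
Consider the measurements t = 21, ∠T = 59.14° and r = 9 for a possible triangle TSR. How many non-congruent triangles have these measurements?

1

r·sin T = 9·sin(59.14°) ≈ 7.726.
Since t ≥ r, exactly one triangle exists.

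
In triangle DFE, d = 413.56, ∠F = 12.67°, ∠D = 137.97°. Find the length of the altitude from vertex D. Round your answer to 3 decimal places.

h_D ≈ 66.427

The third angle is ∠E = 180° − ∠D − ∠F = 29.36°.
Law of sines: f = d·sin F/sin D ≈ 135.48.
Law of sines: e = d·sin E/sin D ≈ 302.85.
Area = ½·d·f·sin E ≈ 13736.
The altitude from D has length 2·area/d ≈ 66.427.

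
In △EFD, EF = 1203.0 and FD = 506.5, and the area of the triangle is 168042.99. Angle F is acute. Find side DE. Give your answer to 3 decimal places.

From area = ½·EF·FD·sin F, we get sin F = 2·area/(EF·FD) ≈ 0.55158.
Taking the acute solution, ∠F ≈ 33.48°.
Law of cosines then gives DE ≈ 829.01.

829.008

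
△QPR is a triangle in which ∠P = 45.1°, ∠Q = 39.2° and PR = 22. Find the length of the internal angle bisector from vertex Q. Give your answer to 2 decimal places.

The third angle is ∠R = 180° − ∠Q − ∠P = 95.70°.
Law of sines: RQ = PR·sin P/sin Q ≈ 24.656.
Law of sines: QP = PR·sin R/sin Q ≈ 34.636.
The bisector from Q has length 2·RQ·QP·cos(∠Q/2)/(RQ+QP) ≈ 27.137.

t_Q ≈ 27.14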